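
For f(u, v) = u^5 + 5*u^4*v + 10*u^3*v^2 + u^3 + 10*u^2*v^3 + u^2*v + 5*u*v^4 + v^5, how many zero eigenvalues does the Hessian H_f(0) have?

Hessian at 0 has rank 0.

2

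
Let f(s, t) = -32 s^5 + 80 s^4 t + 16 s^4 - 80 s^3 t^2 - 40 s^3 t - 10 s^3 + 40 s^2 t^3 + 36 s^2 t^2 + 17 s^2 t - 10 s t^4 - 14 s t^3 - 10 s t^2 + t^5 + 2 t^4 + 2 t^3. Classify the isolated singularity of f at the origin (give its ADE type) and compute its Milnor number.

The Hessian of f at 0 has rank 0. Corank 2; j^3 = -(2*s - t)*(5*s^2 - 6*s*t + 2*t^2) splits into three distinct lines over C (the quadratic factor has nonzero discriminant), so D_4.

Type D4, Milnor number mu = 4.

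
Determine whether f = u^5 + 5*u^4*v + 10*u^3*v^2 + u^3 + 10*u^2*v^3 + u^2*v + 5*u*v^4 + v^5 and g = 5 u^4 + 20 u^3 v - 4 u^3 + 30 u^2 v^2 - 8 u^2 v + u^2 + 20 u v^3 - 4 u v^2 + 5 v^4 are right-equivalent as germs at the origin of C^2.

The Hessian of f at 0 has rank 0. Corank 2; j^3 = u^2*(u + v) has shape L^2 M (L != M), so D-series; mu = 6 gives D_6. The Hessian of g at 0 has rank 1. Corank 1: A-series; mu = 3 gives A_3. f is D_6 but g is A_3, hence not right-equivalent.

No.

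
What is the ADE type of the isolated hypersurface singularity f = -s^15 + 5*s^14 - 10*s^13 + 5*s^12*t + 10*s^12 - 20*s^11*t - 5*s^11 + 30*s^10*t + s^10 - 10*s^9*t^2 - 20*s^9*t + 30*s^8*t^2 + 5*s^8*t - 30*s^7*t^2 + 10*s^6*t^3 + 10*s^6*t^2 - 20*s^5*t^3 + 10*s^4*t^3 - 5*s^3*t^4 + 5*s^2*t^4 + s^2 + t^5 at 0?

The Hessian of f at 0 has rank 1. Corank 1: A-series; mu = 4 gives A_4.

A4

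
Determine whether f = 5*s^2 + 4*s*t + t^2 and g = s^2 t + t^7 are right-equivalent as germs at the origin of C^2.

The Hessian of f at 0 is [[10, 4], [4, 2]] with rank 2, so corank 0. A Groebner basis of the Jacobian ideal J(f) in C{s,t} is {s, t}; counting standard monomials gives mu = 1. Corank 0: nondegenerate Morse point, so A_1. The Hessian of g at 0 is [[0, 0], [0, 0]] with rank 0, so corank 2. A Groebner basis of the Jacobian ideal J(g) in C{s,t} is {s^2/7 + t^6, s^3, s*t}; counting standard monomials gives mu = 8. Corank 2; j^3 = s^2*t has shape L^2 M (L != M), so D-series; mu = 8 gives D_8. f is A_1 but g is D_8, hence not right-equivalent.

No.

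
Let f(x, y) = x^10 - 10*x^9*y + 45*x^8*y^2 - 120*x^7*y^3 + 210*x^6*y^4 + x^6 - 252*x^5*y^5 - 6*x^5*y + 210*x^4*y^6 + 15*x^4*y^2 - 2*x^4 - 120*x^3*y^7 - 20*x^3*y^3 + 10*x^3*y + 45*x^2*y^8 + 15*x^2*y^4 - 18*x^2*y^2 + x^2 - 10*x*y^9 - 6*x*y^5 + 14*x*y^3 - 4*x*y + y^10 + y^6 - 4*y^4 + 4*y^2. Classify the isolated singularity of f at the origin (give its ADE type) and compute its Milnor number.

Type A_{9}, Milnor number mu = 9.

The Hessian of f at 0 has rank 1. Corank 1: A-series; mu = 9 gives A_9.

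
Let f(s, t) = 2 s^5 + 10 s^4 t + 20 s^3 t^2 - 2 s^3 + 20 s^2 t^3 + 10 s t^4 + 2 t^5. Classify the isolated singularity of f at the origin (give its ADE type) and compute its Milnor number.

The Hessian of f at 0 has rank 0. Corank 2; j^3 = -2*s^3 is a perfect cube, so E-series; the 5-jet and mu = 8 give E_8.

Type E8, Milnor number mu = 8.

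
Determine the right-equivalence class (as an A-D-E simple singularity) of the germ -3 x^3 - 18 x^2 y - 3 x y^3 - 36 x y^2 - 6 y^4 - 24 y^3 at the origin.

The Hessian of f at 0 is [[0, 0], [0, 0]] with rank 0, so corank 2. A Groebner basis of the Jacobian ideal J(f) in C{x,y} is {x^3 + 6*x^2*y + 48*x^2 + 192*x*y + 192*y^2, -6*x^2 + x*y^2 - 24*x*y - 24*y^2, 3*x^2 + 12*x*y + y^3 + 12*y^2}; counting standard monomials gives mu = 7. Corank 2; j^3 = -3*(x + 2*y)^3 is a perfect cube, so E-series; the 4-jet and mu = 7 give E_7.

E_{7}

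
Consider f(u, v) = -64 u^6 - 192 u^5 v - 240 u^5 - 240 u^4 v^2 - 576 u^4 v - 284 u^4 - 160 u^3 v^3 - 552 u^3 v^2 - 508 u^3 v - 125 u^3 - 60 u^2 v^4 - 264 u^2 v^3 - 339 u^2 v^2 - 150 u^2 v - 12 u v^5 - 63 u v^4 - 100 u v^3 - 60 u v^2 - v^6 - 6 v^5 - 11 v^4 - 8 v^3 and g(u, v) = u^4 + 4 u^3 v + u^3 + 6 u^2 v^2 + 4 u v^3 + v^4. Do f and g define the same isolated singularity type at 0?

The Hessian of f at 0 is [[0, 0], [0, 0]] with rank 0, so corank 2. A Groebner basis of the Jacobian ideal J(f) in C{u,v} is {u^3 + 150*u^2 + 120*u*v + 24*v^2, u^2*v - 350*u^2 - 280*u*v - 56*v^2, 1625*u^2/2 + u*v^2 + 650*u*v + 130*v^2, -1875*u^2 - 1500*u*v + v^3 - 300*v^2}; counting standard monomials gives mu = 6. Corank 2; j^3 = -(5*u + 2*v)^3 is a perfect cube, so E-series; the 4-jet and mu = 6 give E_6. The Hessian of g at 0 is [[0, 0], [0, 0]] with rank 0, so corank 2. A Groebner basis of the Jacobian ideal J(g) in C{u,v} is {v^4, u*v^2 + v^3/3, u^2}; counting standard monomials gives mu = 6. Corank 2; j^3 = u^3 is a perfect cube, so E-series; the 4-jet and mu = 6 give E_6. Both have type E_6, hence right-equivalent.

Yes.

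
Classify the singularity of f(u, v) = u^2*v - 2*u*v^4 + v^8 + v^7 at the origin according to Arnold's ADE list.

D9

The Hessian of f at 0 has rank 0. Corank 2; j^3 = u^2*v has shape L^2 M (L != M), so D-series; mu = 9 gives D_9.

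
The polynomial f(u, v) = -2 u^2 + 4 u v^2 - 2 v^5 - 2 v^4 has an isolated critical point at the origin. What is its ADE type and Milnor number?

The Hessian of f at 0 has rank 1. Corank 1: A-series; mu = 4 gives A_4.

Type A_4, Milnor number mu = 4.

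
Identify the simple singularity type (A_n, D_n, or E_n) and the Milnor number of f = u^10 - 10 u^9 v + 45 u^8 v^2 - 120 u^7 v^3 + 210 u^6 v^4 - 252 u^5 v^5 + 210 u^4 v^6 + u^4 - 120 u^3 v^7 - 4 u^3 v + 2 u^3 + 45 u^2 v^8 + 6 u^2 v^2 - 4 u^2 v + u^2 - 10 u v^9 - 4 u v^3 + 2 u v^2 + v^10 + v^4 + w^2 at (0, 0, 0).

Type A9, Milnor number mu = 9.

The Hessian of f at 0 has rank 2. Corank 1: A-series; mu = 9 gives A_9.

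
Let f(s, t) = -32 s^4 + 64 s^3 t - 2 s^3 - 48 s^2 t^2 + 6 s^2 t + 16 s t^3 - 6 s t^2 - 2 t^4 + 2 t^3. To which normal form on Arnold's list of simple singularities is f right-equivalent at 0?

E6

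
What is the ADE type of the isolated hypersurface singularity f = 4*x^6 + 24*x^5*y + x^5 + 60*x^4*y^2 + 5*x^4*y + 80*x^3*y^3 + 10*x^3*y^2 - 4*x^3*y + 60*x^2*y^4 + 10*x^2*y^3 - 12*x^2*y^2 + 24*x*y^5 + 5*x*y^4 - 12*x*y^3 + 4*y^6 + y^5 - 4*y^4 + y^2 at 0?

A_{4}

The Hessian of f at 0 has rank 1. Corank 1: A-series; mu = 4 gives A_4.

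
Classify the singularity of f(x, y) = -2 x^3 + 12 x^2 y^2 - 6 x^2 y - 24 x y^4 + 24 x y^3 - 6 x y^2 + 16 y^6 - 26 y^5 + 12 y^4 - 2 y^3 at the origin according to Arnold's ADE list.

E_8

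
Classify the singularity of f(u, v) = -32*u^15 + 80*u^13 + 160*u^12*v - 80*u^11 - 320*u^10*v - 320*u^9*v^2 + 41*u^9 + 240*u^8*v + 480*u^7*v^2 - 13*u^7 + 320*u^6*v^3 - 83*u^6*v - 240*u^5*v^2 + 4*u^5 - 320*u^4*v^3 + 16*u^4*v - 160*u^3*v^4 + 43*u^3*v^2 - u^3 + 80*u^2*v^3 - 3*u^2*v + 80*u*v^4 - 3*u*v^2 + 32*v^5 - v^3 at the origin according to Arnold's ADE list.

E_{8}

The Hessian of f at 0 has rank 0. Corank 2; j^3 = -(u + v)^3 is a perfect cube, so E-series; the 5-jet and mu = 8 give E_8.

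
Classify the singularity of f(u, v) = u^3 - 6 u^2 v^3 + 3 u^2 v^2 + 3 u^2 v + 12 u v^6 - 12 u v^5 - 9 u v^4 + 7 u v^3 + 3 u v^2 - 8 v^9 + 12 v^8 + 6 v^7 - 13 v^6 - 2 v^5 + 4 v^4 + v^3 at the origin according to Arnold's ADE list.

E7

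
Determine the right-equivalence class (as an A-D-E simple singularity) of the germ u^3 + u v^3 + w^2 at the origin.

The Hessian of f at 0 is [[0, 0, 0], [0, 0, 0], [0, 0, 2]] with rank 1, so corank 2. A Groebner basis of the Jacobian ideal J(f) in C{u,v,w} is {u^3, u*v^2, 3*u^2 + v^3, w}; counting standard monomials gives mu = 7. Corank 2; j^3 = u^3 is a perfect cube, so E-series; the 4-jet and mu = 7 give E_7.

E_7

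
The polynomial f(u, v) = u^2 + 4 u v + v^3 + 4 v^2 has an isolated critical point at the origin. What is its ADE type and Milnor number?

The Hessian of f at 0 is [[2, 4], [4, 8]] with rank 1, so corank 1. A Groebner basis of the Jacobian ideal J(f) in C{u,v} is {v^2, u + 2*v}; counting standard monomials gives mu = 2. Corank 1: A-series; mu = 2 gives A_2.

Type A_{2}, Milnor number mu = 2.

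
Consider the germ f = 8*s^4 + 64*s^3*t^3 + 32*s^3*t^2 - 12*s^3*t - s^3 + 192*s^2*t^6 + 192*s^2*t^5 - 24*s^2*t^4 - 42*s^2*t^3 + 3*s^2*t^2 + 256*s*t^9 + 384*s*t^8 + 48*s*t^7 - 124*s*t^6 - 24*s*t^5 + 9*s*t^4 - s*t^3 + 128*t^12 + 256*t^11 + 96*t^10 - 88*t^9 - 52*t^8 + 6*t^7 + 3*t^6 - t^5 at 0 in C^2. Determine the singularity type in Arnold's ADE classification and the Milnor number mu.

Type E7, Milnor number mu = 7.

The Hessian of f at 0 has rank 0. Corank 2; j^3 = -s^3 is a perfect cube, so E-series; the 4-jet and mu = 7 give E_7.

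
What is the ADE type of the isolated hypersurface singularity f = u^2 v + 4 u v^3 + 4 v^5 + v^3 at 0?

D4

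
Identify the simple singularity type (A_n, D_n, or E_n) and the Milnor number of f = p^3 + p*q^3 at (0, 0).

The Hessian of f at 0 is [[0, 0], [0, 0]] with rank 0, so corank 2. A Groebner basis of the Jacobian ideal J(f) in C{p,q} is {p^3, p*q^2, 3*p^2 + q^3}; counting standard monomials gives mu = 7. Corank 2; j^3 = p^3 is a perfect cube, so E-series; the 4-jet and mu = 7 give E_7.

Type E7, Milnor number mu = 7.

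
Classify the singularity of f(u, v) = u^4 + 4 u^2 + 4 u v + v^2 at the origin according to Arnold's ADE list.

The Hessian of f at 0 has rank 1. Corank 1: A-series; mu = 3 gives A_3.

A_{3}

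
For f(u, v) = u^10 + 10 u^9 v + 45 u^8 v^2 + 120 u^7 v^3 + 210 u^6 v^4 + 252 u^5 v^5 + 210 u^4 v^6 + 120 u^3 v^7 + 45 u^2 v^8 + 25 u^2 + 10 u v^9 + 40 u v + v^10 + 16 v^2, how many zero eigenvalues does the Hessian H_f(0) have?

Hessian at 0 has rank 1.

1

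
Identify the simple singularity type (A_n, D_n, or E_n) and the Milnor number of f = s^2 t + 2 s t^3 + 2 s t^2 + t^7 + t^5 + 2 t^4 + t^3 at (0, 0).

The Hessian of f at 0 is [[0, 0], [0, 0]] with rank 0, so corank 2. A Groebner basis of the Jacobian ideal J(f) in C{s,t} is {s^2*t^2 - 2*s^2*t + s^2/7 - 20*s*t^2/7 + 8*s*t/7 + t^2, s^3 + 3*s^2*t - s^2/7 + 20*s*t^2/7 - 8*s*t/7 - t^2, s*t + t^3 + t^2}; counting standard monomials gives mu = 8. Corank 2; j^3 = t*(s + t)^2 has shape L^2 M (L != M), so D-series; mu = 8 gives D_8.

Type D8, Milnor number mu = 8.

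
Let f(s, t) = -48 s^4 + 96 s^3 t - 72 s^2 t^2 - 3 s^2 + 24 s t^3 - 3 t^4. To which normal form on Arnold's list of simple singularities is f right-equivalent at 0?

A_{3}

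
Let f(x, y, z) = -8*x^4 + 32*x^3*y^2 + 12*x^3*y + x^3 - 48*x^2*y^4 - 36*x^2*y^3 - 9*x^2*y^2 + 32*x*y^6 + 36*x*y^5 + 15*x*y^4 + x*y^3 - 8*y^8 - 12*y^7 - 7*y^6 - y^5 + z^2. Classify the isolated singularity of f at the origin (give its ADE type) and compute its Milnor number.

Type E_7, Milnor number mu = 7.

The Hessian of f at 0 has rank 1. Corank 2; j^3 = x^3 is a perfect cube, so E-series; the 4-jet and mu = 7 give E_7.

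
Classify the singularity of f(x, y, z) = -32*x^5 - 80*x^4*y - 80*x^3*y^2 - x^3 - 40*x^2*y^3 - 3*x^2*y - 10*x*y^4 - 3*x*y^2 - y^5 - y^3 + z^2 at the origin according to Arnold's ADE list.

E_8

The Hessian of f at 0 has rank 1. Corank 2; j^3 = -(x + y)^3 is a perfect cube, so E-series; the 5-jet and mu = 8 give E_8.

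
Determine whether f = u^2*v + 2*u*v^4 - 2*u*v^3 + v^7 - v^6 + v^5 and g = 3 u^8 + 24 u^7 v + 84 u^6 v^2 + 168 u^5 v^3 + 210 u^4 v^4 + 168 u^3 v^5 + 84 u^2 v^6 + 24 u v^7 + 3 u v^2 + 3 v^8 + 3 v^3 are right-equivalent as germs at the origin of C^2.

No.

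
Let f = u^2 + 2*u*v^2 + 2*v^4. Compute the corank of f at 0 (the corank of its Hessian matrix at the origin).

Hessian at 0 has rank 1.

1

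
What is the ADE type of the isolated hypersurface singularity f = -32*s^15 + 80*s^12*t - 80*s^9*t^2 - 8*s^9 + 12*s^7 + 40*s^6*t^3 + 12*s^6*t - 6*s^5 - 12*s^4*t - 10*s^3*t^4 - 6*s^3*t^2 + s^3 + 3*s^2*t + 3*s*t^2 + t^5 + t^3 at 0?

E8

The Hessian of f at 0 is [[0, 0], [0, 0]] with rank 0, so corank 2. A Groebner basis of the Jacobian ideal J(f) in C{s,t} is {s^2/4 + s*t^3 + s*t/2 + t^2/4, t^4, s^3 - 3*s*t^2 - 2*t^3, s^2*t + 2*s*t^2 + t^3}; counting standard monomials gives mu = 8. Corank 2; j^3 = (s + t)^3 is a perfect cube, so E-series; the 5-jet and mu = 8 give E_8.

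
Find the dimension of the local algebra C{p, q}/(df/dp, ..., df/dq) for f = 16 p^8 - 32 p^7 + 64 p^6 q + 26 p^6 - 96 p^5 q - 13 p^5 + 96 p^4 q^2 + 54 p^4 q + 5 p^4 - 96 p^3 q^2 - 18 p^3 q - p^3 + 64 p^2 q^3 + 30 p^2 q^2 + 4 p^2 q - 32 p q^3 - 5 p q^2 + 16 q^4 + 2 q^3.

5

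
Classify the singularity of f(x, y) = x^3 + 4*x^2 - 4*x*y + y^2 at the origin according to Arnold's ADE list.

A2

The Hessian of f at 0 has rank 1. Corank 1: A-series; mu = 2 gives A_2.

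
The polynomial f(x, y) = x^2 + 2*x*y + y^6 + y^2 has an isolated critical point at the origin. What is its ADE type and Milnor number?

Type A5, Milnor number mu = 5.

The Hessian of f at 0 is [[2, 2], [2, 2]] with rank 1, so corank 1. A Groebner basis of the Jacobian ideal J(f) in C{x,y} is {y^5, x + y}; counting standard monomials gives mu = 5. Corank 1: A-series; mu = 5 gives A_5.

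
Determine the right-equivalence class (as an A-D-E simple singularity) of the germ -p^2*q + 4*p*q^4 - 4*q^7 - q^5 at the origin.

The Hessian of f at 0 has rank 0. Corank 2; j^3 = -p^2*q has shape L^2 M (L != M), so D-series; mu = 6 gives D_6.

D_{6}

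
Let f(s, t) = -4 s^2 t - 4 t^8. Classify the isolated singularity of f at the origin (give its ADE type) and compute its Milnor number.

Type D9, Milnor number mu = 9.

The Hessian of f at 0 has rank 0. Corank 2; j^3 = -4*s^2*t has shape L^2 M (L != M), so D-series; mu = 9 gives D_9.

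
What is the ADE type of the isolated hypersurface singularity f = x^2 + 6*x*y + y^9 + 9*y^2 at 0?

A_{8}

The Hessian of f at 0 is [[2, 6], [6, 18]] with rank 1, so corank 1. A Groebner basis of the Jacobian ideal J(f) in C{x,y} is {y^8, x + 3*y}; counting standard monomials gives mu = 8. Corank 1: A-series; mu = 8 gives A_8.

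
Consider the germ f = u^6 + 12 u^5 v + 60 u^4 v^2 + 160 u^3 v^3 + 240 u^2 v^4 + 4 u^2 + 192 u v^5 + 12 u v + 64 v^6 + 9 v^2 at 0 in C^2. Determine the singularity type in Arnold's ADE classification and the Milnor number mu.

Type A_{5}, Milnor number mu = 5.

The Hessian of f at 0 has rank 1. Corank 1: A-series; mu = 5 gives A_5.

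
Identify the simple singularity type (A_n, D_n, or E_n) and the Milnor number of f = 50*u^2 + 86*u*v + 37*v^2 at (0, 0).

Type A1, Milnor number mu = 1.

The Hessian of f at 0 has rank 2. Corank 0: nondegenerate Morse point, so A_1.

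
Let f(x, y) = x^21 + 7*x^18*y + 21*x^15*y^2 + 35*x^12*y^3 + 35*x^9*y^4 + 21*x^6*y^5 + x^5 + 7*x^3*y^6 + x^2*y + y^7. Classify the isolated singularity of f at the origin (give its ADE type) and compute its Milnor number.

The Hessian of f at 0 is [[0, 0], [0, 0]] with rank 0, so corank 2. A Groebner basis of the Jacobian ideal J(f) in C{x,y} is {x^2/7 + y^6, x^3, x*y}; counting standard monomials gives mu = 8. Corank 2; j^3 = x^2*y has shape L^2 M (L != M), so D-series; mu = 8 gives D_8.

Type D_{8}, Milnor number mu = 8.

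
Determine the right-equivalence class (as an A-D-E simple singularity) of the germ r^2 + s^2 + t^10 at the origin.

A9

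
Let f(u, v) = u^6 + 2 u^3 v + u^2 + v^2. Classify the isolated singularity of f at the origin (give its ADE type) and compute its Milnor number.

Type A1, Milnor number mu = 1.

The Hessian of f at 0 is [[2, 0], [0, 2]] with rank 2, so corank 0. A Groebner basis of the Jacobian ideal J(f) in C{u,v} is {u, v}; counting standard monomials gives mu = 1. Corank 0: nondegenerate Morse point, so A_1.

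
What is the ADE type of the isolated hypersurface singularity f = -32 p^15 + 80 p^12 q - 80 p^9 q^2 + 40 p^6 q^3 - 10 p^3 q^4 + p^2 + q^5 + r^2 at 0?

A_4

The Hessian of f at 0 is [[2, 0, 0], [0, 0, 0], [0, 0, 2]] with rank 2, so corank 1. A Groebner basis of the Jacobian ideal J(f) in C{p,q,r} is {q^4, p, r}; counting standard monomials gives mu = 4. Corank 1: A-series; mu = 4 gives A_4.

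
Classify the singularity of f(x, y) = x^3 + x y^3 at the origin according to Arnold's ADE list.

E7

The Hessian of f at 0 is [[0, 0], [0, 0]] with rank 0, so corank 2. A Groebner basis of the Jacobian ideal J(f) in C{x,y} is {x^3, x*y^2, 3*x^2 + y^3}; counting standard monomials gives mu = 7. Corank 2; j^3 = x^3 is a perfect cube, so E-series; the 4-jet and mu = 7 give E_7.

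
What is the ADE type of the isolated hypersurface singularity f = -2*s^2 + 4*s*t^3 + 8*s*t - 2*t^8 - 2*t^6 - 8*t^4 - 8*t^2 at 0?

The Hessian of f at 0 is [[-4, 8], [8, -16]] with rank 1, so corank 1. A Groebner basis of the Jacobian ideal J(f) in C{s,t} is {s^3 - 12*s*t^2 + 16*s - 32*t, s^2*t - 4*s*t^2 + 4*s - 8*t, -s + t^3 + 2*t}; counting standard monomials gives mu = 7. Corank 1: A-series; mu = 7 gives A_7.

A_{7}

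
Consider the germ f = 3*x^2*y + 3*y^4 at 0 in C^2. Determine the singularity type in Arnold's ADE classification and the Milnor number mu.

Type D_5, Milnor number mu = 5.

The Hessian of f at 0 is [[0, 0], [0, 0]] with rank 0, so corank 2. A Groebner basis of the Jacobian ideal J(f) in C{x,y} is {x^3, x^2/4 + y^3, x*y}; counting standard monomials gives mu = 5. Corank 2; j^3 = 3*x^2*y has shape L^2 M (L != M), so D-series; mu = 5 gives D_5.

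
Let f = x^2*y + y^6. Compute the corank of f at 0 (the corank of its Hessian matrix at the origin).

2

Hessian at 0 has rank 0.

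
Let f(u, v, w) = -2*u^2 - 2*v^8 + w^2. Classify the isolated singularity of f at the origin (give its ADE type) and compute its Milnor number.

The Hessian of f at 0 is [[-4, 0, 0], [0, 0, 0], [0, 0, 2]] with rank 2, so corank 1. A Groebner basis of the Jacobian ideal J(f) in C{u,v,w} is {v^7, u, w}; counting standard monomials gives mu = 7. Corank 1: A-series; mu = 7 gives A_7.

Type A7, Milnor number mu = 7.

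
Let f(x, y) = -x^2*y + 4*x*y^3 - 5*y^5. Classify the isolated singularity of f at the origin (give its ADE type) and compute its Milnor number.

The Hessian of f at 0 is [[0, 0], [0, 0]] with rank 0, so corank 2. A Groebner basis of the Jacobian ideal J(f) in C{x,y} is {x^3, x^2*y, 2*x^2 + x*y^2, -x*y/2 + y^3}; counting standard monomials gives mu = 6. Corank 2; j^3 = -x^2*y has shape L^2 M (L != M), so D-series; mu = 6 gives D_6.

Type D6, Milnor number mu = 6.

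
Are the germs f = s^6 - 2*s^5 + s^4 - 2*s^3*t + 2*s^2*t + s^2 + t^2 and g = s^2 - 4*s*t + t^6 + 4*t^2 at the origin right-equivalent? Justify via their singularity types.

No.

The Hessian of f at 0 has rank 2. Corank 0: nondegenerate Morse point, so A_1. The Hessian of g at 0 has rank 1. Corank 1: A-series; mu = 5 gives A_5. f is A_1 but g is A_5, hence not right-equivalent.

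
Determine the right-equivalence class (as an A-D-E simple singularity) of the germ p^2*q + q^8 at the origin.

The Hessian of f at 0 is [[0, 0], [0, 0]] with rank 0, so corank 2. A Groebner basis of the Jacobian ideal J(f) in C{p,q} is {p^2/8 + q^7, p^3, p*q}; counting standard monomials gives mu = 9. Corank 2; j^3 = p^2*q has shape L^2 M (L != M), so D-series; mu = 9 gives D_9.

D9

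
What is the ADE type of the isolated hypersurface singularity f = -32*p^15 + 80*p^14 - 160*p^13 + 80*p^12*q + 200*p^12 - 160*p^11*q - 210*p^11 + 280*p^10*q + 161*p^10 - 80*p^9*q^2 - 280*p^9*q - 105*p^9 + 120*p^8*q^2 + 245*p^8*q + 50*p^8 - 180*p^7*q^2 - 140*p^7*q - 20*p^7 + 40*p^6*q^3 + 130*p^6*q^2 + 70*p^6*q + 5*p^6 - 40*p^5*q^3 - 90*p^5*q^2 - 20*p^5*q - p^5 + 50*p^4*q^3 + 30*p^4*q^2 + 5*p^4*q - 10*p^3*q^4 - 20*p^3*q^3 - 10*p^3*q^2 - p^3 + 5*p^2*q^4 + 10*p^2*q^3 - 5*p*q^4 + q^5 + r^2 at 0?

The Hessian of f at 0 has rank 1. Corank 2; j^3 = -p^3 is a perfect cube, so E-series; the 5-jet and mu = 8 give E_8.

E_{8}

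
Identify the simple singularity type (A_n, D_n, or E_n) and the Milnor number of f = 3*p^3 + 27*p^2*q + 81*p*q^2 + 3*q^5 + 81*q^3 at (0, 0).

Type E_{8}, Milnor number mu = 8.

The Hessian of f at 0 has rank 0. Corank 2; j^3 = 3*(p + 3*q)^3 is a perfect cube, so E-series; the 5-jet and mu = 8 give E_8.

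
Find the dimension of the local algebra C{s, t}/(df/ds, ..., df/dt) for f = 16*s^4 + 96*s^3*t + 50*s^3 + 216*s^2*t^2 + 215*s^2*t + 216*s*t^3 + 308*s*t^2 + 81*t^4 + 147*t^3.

5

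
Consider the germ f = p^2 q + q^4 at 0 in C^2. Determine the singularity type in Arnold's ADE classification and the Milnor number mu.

The Hessian of f at 0 has rank 0. Corank 2; j^3 = p^2*q has shape L^2 M (L != M), so D-series; mu = 5 gives D_5.

Type D_{5}, Milnor number mu = 5.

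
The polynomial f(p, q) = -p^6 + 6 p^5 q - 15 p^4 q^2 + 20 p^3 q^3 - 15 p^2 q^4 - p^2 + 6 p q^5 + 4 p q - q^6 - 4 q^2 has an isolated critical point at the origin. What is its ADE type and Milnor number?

Type A_{5}, Milnor number mu = 5.

The Hessian of f at 0 has rank 1. Corank 1: A-series; mu = 5 gives A_5.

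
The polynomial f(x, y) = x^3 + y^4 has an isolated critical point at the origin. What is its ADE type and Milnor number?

Type E6, Milnor number mu = 6.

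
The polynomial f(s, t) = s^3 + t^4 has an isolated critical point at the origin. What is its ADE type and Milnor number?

The Hessian of f at 0 has rank 0. Corank 2; j^3 = s^3 is a perfect cube, so E-series; the 4-jet and mu = 6 give E_6.

Type E6, Milnor number mu = 6.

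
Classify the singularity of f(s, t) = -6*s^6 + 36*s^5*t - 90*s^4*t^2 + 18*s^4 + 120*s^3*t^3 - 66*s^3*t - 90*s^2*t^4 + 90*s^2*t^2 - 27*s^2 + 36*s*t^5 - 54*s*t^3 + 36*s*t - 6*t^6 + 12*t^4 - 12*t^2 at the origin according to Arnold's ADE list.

A5

The Hessian of f at 0 has rank 1. Corank 1: A-series; mu = 5 gives A_5.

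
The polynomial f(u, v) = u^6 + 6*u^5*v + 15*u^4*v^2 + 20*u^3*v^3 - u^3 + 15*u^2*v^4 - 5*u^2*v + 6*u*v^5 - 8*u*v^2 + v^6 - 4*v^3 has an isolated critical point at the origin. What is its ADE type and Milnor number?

Type D_{7}, Milnor number mu = 7.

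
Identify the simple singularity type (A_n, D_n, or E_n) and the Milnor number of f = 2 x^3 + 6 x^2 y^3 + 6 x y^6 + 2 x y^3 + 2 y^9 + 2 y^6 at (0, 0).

The Hessian of f at 0 is [[0, 0], [0, 0]] with rank 0, so corank 2. A Groebner basis of the Jacobian ideal J(f) in C{x,y} is {x^3, x*y^2, 3*x^2 + y^3}; counting standard monomials gives mu = 7. Corank 2; j^3 = 2*x^3 is a perfect cube, so E-series; the 4-jet and mu = 7 give E_7.

Type E7, Milnor number mu = 7.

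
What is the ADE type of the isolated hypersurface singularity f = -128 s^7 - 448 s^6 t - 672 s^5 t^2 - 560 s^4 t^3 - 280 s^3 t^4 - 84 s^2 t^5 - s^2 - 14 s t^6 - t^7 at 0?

A_6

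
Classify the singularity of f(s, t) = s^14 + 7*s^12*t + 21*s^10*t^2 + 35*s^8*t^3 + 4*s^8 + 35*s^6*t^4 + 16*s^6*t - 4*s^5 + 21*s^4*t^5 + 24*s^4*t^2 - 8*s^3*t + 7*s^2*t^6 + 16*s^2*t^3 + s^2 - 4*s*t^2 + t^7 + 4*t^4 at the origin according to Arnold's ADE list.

The Hessian of f at 0 has rank 1. Corank 1: A-series; mu = 6 gives A_6.

A_{6}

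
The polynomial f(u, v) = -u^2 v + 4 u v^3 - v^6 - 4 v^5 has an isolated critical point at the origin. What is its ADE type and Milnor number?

The Hessian of f at 0 has rank 0. Corank 2; j^3 = -u^2*v has shape L^2 M (L != M), so D-series; mu = 7 gives D_7.

Type D_{7}, Milnor number mu = 7.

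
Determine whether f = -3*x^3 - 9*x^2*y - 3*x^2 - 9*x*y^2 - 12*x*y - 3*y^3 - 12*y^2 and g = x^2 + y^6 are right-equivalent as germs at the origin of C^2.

No.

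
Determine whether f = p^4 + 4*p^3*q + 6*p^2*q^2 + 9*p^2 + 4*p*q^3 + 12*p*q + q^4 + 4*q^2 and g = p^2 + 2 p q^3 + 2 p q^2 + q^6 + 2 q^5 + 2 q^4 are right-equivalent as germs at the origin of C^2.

Yes.

The Hessian of f at 0 has rank 1. Corank 1: A-series; mu = 3 gives A_3. The Hessian of g at 0 has rank 1. Corank 1: A-series; mu = 3 gives A_3. Both have type A_3, hence right-equivalent.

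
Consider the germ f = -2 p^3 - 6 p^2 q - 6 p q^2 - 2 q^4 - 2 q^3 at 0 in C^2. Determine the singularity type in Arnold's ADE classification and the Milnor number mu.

Type E6, Milnor number mu = 6.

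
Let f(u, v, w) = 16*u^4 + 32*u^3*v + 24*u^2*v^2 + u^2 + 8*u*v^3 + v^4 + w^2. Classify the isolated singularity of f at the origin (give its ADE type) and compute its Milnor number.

The Hessian of f at 0 is [[2, 0, 0], [0, 0, 0], [0, 0, 2]] with rank 2, so corank 1. A Groebner basis of the Jacobian ideal J(f) in C{u,v,w} is {v^3, u, w}; counting standard monomials gives mu = 3. Corank 1: A-series; mu = 3 gives A_3.

Type A3, Milnor number mu = 3.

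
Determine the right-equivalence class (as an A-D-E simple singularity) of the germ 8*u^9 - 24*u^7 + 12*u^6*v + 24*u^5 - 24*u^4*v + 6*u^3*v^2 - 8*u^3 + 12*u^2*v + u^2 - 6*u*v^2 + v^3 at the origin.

The Hessian of f at 0 has rank 1. Corank 1: A-series; mu = 2 gives A_2.

A2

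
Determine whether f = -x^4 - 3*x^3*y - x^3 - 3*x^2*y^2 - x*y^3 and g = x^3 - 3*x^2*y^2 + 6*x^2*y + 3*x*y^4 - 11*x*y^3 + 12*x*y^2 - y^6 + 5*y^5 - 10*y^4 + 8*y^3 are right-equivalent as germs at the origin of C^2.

Yes.

The Hessian of f at 0 has rank 0. Corank 2; j^3 = -x^3 is a perfect cube, so E-series; the 4-jet and mu = 7 give E_7. The Hessian of g at 0 has rank 0. Corank 2; j^3 = (x + 2*y)^3 is a perfect cube, so E-series; the 4-jet and mu = 7 give E_7. Both have type E_7, hence right-equivalent.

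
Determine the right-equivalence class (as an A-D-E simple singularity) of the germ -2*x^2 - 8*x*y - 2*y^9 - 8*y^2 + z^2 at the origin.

The Hessian of f at 0 has rank 2. Corank 1: A-series; mu = 8 gives A_8.

A_{8}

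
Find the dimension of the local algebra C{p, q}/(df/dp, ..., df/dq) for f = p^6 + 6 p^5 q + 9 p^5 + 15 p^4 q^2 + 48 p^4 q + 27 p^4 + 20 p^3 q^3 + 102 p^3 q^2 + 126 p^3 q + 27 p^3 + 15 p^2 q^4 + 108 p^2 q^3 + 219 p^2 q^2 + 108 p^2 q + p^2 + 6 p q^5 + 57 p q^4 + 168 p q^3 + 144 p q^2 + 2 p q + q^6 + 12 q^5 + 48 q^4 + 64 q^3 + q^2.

2

The Hessian of f at 0 is [[2, 2], [2, 2]] with rank 1, so corank 1. A Groebner basis of the Jacobian ideal J(f) in C{p,q} is {q^2, p + q}; counting standard monomials gives mu = 2. Corank 1: A-series; mu = 2 gives A_2.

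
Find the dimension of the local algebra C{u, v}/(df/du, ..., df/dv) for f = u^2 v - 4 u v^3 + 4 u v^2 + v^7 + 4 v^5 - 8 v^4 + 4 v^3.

8

The Hessian of f at 0 is [[0, 0], [0, 0]] with rank 0, so corank 2. A Groebner basis of the Jacobian ideal J(f) in C{u,v} is {u^2*v^2 + 2*u^2*v + 4*u^2/7 + 34*u*v^2/7 + 22*u*v/7 + 4*v^2, u^3 + 6*u^2*v + 8*u^2/7 + 68*u*v^2/7 + 44*u*v/7 + 8*v^2, -u*v/2 + v^3 - v^2}; counting standard monomials gives mu = 8. Corank 2; j^3 = v*(u + 2*v)^2 has shape L^2 M (L != M), so D-series; mu = 8 gives D_8.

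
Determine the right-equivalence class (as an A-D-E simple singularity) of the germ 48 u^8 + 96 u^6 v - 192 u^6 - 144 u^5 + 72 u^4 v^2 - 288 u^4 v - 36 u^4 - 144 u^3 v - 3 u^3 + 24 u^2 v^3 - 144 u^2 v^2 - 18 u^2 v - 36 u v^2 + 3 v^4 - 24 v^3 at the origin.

The Hessian of f at 0 has rank 0. Corank 2; j^3 = -3*(u + 2*v)^3 is a perfect cube, so E-series; the 4-jet and mu = 6 give E_6.

E_6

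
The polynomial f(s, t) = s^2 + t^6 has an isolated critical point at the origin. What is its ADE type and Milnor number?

The Hessian of f at 0 is [[2, 0], [0, 0]] with rank 1, so corank 1. A Groebner basis of the Jacobian ideal J(f) in C{s,t} is {t^5, s}; counting standard monomials gives mu = 5. Corank 1: A-series; mu = 5 gives A_5.

Type A_5, Milnor number mu = 5.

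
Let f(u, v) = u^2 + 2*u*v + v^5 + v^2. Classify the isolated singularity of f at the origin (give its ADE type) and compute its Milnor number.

Type A4, Milnor number mu = 4.

The Hessian of f at 0 is [[2, 2], [2, 2]] with rank 1, so corank 1. A Groebner basis of the Jacobian ideal J(f) in C{u,v} is {v^4, u + v}; counting standard monomials gives mu = 4. Corank 1: A-series; mu = 4 gives A_4.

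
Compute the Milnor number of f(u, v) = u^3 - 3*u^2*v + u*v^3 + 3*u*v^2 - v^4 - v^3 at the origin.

7

The Hessian of f at 0 has rank 0. Corank 2; j^3 = (u - v)^3 is a perfect cube, so E-series; the 4-jet and mu = 7 give E_7.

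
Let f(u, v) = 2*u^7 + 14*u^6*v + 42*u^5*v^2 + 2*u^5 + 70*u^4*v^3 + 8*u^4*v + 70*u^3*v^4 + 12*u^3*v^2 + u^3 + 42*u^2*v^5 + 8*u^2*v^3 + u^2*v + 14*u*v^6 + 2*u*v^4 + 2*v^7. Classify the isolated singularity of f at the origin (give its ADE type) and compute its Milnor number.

Type D_{8}, Milnor number mu = 8.

The Hessian of f at 0 has rank 0. Corank 2; j^3 = u^2*(u + v) has shape L^2 M (L != M), so D-series; mu = 8 gives D_8.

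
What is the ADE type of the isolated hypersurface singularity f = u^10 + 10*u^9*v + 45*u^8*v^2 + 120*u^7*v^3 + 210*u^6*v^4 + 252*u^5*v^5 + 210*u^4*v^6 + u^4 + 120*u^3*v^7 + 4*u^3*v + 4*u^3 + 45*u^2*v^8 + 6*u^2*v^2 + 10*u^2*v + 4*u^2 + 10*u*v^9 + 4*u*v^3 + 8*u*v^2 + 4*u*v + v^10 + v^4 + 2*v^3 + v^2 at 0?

A9

The Hessian of f at 0 is [[8, 4], [4, 2]] with rank 1, so corank 1. A Groebner basis of the Jacobian ideal J(f) in C{u,v} is {u*v^4 - 200*u*v^3 - 1488*u*v^2 - 3008*u*v - 1792*u - 168*v^4 - 1008*v^3 - 1728*v^2 - 896*v, 240*u*v^3 + 1728*u*v^2 + 3456*u*v + 2048*u + v^5 + 200*v^4 + 1168*v^3 + 1984*v^2 + 1024*v, u^2 + 2*u*v + 2*u + v^2 + v}; counting standard monomials gives mu = 9. Corank 1: A-series; mu = 9 gives A_9.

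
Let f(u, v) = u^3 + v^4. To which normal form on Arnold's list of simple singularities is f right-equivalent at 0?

The Hessian of f at 0 has rank 0. Corank 2; j^3 = u^3 is a perfect cube, so E-series; the 4-jet and mu = 6 give E_6.

E_6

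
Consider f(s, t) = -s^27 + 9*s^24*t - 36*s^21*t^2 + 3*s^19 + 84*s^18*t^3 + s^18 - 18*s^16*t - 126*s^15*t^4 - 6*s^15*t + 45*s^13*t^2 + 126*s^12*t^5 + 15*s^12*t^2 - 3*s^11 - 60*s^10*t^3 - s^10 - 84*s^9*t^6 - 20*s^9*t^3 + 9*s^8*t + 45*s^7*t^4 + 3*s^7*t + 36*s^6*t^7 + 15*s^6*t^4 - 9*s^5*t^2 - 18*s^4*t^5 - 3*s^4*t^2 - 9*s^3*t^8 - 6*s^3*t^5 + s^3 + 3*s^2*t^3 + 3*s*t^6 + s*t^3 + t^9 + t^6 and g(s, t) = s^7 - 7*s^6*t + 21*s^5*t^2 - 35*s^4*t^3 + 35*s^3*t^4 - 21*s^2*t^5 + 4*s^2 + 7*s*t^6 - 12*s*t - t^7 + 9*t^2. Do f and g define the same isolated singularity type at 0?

The Hessian of f at 0 is [[0, 0], [0, 0]] with rank 0, so corank 2. A Groebner basis of the Jacobian ideal J(f) in C{s,t} is {s^3, s*t^2, 3*s^2 + t^3}; counting standard monomials gives mu = 7. Corank 2; j^3 = s^3 is a perfect cube, so E-series; the 4-jet and mu = 7 give E_7. The Hessian of g at 0 is [[8, -12], [-12, 18]] with rank 1, so corank 1. A Groebner basis of the Jacobian ideal J(g) in C{s,t} is {t^6, s - 3*t/2}; counting standard monomials gives mu = 6. Corank 1: A-series; mu = 6 gives A_6. f is E_7 but g is A_6, hence not right-equivalent.

No.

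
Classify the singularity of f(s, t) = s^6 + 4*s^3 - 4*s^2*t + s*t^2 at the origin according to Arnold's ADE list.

D_7

The Hessian of f at 0 has rank 0. Corank 2; j^3 = s*(2*s - t)^2 has shape L^2 M (L != M), so D-series; mu = 7 gives D_7.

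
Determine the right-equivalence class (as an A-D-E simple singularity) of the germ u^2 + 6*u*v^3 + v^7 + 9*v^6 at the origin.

The Hessian of f at 0 is [[2, 0], [0, 0]] with rank 1, so corank 1. A Groebner basis of the Jacobian ideal J(f) in C{u,v} is {u/3 + v^3, u^2}; counting standard monomials gives mu = 6. Corank 1: A-series; mu = 6 gives A_6.

A_{6}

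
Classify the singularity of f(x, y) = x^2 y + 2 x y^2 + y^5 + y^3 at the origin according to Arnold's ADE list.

D_{6}

The Hessian of f at 0 is [[0, 0], [0, 0]] with rank 0, so corank 2. A Groebner basis of the Jacobian ideal J(f) in C{x,y} is {x^2/5 + y^4 - y^2/5, x^3 + y^3, x*y + y^2}; counting standard monomials gives mu = 6. Corank 2; j^3 = y*(x + y)^2 has shape L^2 M (L != M), so D-series; mu = 6 gives D_6.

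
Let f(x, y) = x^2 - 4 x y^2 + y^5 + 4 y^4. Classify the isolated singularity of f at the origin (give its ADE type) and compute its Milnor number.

Type A4, Milnor number mu = 4.

The Hessian of f at 0 is [[2, 0], [0, 0]] with rank 1, so corank 1. A Groebner basis of the Jacobian ideal J(f) in C{x,y} is {x^2, -x/2 + y^2}; counting standard monomials gives mu = 4. Corank 1: A-series; mu = 4 gives A_4.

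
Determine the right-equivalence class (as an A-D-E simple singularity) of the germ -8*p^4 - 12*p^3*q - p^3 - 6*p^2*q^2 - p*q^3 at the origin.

E7

The Hessian of f at 0 has rank 0. Corank 2; j^3 = -p^3 is a perfect cube, so E-series; the 4-jet and mu = 7 give E_7.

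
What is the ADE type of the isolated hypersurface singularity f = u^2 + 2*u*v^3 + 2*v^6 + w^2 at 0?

A_{5}

The Hessian of f at 0 is [[2, 0, 0], [0, 0, 0], [0, 0, 2]] with rank 2, so corank 1. A Groebner basis of the Jacobian ideal J(f) in C{u,v,w} is {u*v^2, u + v^3, u^2, w}; counting standard monomials gives mu = 5. Corank 1: A-series; mu = 5 gives A_5.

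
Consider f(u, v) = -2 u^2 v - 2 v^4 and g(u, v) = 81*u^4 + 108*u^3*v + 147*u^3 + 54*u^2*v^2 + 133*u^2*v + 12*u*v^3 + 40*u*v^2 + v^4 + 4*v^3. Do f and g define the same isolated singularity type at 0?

The Hessian of f at 0 is [[0, 0], [0, 0]] with rank 0, so corank 2. A Groebner basis of the Jacobian ideal J(f) in C{u,v} is {u^3, u^2/4 + v^3, u*v}; counting standard monomials gives mu = 5. Corank 2; j^3 = -2*u^2*v has shape L^2 M (L != M), so D-series; mu = 5 gives D_5. The Hessian of g at 0 is [[0, 0], [0, 0]] with rank 0, so corank 2. A Groebner basis of the Jacobian ideal J(g) in C{u,v} is {u*v^2 + 343*u*v/6 + 49*v^2/3, -2401*u*v/12 + v^3 - 343*v^2/6, u^2 + 13*u*v/21 + 2*v^2/21}; counting standard monomials gives mu = 5. Corank 2; j^3 = (3*u + v)*(7*u + 2*v)^2 has shape L^2 M (L != M), so D-series; mu = 5 gives D_5. Both have type D_5, hence right-equivalent.

Yes.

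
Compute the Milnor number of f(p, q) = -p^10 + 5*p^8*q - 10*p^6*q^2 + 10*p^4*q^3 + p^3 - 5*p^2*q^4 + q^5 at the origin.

8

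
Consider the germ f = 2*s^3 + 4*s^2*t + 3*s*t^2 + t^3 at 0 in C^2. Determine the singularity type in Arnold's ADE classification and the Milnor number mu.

The Hessian of f at 0 has rank 0. Corank 2; j^3 = (s + t)*(2*s^2 + 2*s*t + t^2) splits into three distinct lines over C (the quadratic factor has nonzero discriminant), so D_4.

Type D4, Milnor number mu = 4.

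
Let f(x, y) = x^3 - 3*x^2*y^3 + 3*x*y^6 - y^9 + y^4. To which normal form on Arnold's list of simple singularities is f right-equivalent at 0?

The Hessian of f at 0 is [[0, 0], [0, 0]] with rank 0, so corank 2. A Groebner basis of the Jacobian ideal J(f) in C{x,y} is {y^3, x^2}; counting standard monomials gives mu = 6. Corank 2; j^3 = x^3 is a perfect cube, so E-series; the 4-jet and mu = 6 give E_6.

E_{6}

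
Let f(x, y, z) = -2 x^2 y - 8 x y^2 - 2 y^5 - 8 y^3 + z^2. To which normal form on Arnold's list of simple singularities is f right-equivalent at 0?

D_6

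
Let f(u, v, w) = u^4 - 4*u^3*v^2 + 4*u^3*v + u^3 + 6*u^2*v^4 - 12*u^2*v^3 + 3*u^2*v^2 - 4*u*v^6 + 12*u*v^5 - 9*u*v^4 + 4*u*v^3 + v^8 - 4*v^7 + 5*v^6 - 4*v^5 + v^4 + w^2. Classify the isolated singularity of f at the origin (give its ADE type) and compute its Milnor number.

Type E6, Milnor number mu = 6.

The Hessian of f at 0 is [[0, 0, 0], [0, 0, 0], [0, 0, 2]] with rank 1, so corank 2. A Groebner basis of the Jacobian ideal J(f) in C{u,v,w} is {u^3, u^2*v, -u^2/2 + u*v^2, 3*u^2/2 + v^3, w}; counting standard monomials gives mu = 6. Corank 2; j^3 = u^3 is a perfect cube, so E-series; the 4-jet and mu = 6 give E_6.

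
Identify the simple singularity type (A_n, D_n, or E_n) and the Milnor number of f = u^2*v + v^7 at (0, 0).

The Hessian of f at 0 has rank 0. Corank 2; j^3 = u^2*v has shape L^2 M (L != M), so D-series; mu = 8 gives D_8.

Type D_8, Milnor number mu = 8.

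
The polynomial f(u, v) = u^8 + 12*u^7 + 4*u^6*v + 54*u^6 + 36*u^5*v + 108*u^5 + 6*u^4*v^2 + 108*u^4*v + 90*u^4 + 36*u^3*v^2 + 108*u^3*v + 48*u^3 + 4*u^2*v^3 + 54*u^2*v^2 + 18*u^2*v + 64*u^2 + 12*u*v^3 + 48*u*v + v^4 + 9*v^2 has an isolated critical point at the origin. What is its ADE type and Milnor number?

The Hessian of f at 0 has rank 1. Corank 1: A-series; mu = 3 gives A_3.

Type A_3, Milnor number mu = 3.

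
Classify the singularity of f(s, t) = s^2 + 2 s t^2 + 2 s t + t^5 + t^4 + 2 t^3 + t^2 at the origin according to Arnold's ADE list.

The Hessian of f at 0 has rank 1. Corank 1: A-series; mu = 4 gives A_4.

A_4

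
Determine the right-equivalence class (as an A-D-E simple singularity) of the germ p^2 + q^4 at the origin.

A_3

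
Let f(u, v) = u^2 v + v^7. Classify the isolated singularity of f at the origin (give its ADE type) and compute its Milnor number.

Type D8, Milnor number mu = 8.

The Hessian of f at 0 is [[0, 0], [0, 0]] with rank 0, so corank 2. A Groebner basis of the Jacobian ideal J(f) in C{u,v} is {u^2/7 + v^6, u^3, u*v}; counting standard monomials gives mu = 8. Corank 2; j^3 = u^2*v has shape L^2 M (L != M), so D-series; mu = 8 gives D_8.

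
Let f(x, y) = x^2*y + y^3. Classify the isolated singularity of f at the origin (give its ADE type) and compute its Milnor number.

Type D_{4}, Milnor number mu = 4.

The Hessian of f at 0 has rank 0. Corank 2; j^3 = y*(x^2 + y^2) splits into three distinct lines over C (the quadratic factor has nonzero discriminant), so D_4.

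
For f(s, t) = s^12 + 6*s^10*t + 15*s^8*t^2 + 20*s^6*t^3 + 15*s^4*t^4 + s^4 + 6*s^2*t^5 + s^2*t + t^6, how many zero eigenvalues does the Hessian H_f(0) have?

2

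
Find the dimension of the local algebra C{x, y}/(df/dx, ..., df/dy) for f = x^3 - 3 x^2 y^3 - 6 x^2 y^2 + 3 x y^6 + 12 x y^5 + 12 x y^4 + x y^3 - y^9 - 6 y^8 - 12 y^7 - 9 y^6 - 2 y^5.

The Hessian of f at 0 is [[0, 0], [0, 0]] with rank 0, so corank 2. A Groebner basis of the Jacobian ideal J(f) in C{x,y} is {-x^2/4 + y^4 - y^3/12, x^3, x^2*y + x^2/12 + y^3/36, -x^2/2 + x*y^2 - y^3/6}; counting standard monomials gives mu = 7. Corank 2; j^3 = x^3 is a perfect cube, so E-series; the 4-jet and mu = 7 give E_7.

7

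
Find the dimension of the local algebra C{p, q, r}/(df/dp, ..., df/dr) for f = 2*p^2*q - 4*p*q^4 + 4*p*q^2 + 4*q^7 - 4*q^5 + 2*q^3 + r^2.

8

The Hessian of f at 0 has rank 1. Corank 2; j^3 = 2*q*(p + q)^2 has shape L^2 M (L != M), so D-series; mu = 8 gives D_8.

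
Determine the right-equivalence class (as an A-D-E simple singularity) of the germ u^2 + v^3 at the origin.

A_2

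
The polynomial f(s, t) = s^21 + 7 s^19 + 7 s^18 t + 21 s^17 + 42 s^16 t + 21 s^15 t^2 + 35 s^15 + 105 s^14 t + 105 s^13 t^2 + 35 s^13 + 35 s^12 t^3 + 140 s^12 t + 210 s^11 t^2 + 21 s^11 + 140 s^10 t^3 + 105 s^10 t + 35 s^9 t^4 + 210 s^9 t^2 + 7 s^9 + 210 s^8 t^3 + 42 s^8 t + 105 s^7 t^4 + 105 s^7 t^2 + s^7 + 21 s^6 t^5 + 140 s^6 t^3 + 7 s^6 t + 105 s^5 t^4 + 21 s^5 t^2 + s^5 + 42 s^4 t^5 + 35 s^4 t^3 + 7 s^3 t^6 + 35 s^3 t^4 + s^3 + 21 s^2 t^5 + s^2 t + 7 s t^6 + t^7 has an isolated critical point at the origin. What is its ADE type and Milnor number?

Type D_{8}, Milnor number mu = 8.

The Hessian of f at 0 has rank 0. Corank 2; j^3 = s^2*(s + t) has shape L^2 M (L != M), so D-series; mu = 8 gives D_8.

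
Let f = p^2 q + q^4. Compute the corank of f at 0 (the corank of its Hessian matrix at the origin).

2

Hessian at 0 has rank 0.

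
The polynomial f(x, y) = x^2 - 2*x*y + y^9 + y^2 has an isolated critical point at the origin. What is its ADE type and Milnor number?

Type A_{8}, Milnor number mu = 8.

The Hessian of f at 0 is [[2, -2], [-2, 2]] with rank 1, so corank 1. A Groebner basis of the Jacobian ideal J(f) in C{x,y} is {y^8, x - y}; counting standard monomials gives mu = 8. Corank 1: A-series; mu = 8 gives A_8.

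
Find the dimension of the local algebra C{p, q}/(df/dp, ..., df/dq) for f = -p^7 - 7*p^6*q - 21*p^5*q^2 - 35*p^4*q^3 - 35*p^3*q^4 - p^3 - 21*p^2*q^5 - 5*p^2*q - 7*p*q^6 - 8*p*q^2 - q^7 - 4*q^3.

8

The Hessian of f at 0 is [[0, 0], [0, 0]] with rank 0, so corank 2. A Groebner basis of the Jacobian ideal J(f) in C{p,q} is {p*q/7 + q^6 + 2*q^2/7, p*q^2 + 2*q^3, p^2 + 3*p*q + 2*q^2}; counting standard monomials gives mu = 8. Corank 2; j^3 = -(p + q)*(p + 2*q)^2 has shape L^2 M (L != M), so D-series; mu = 8 gives D_8.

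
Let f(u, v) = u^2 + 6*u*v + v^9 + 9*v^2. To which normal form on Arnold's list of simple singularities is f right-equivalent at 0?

The Hessian of f at 0 is [[2, 6], [6, 18]] with rank 1, so corank 1. A Groebner basis of the Jacobian ideal J(f) in C{u,v} is {v^8, u + 3*v}; counting standard monomials gives mu = 8. Corank 1: A-series; mu = 8 gives A_8.

A8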